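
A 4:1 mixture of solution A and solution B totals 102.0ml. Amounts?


Total parts = 4 + 1 = 5
solution A: 102.0 × 4/5 = 81.6ml
solution B: 102.0 × 1/5 = 20.4ml
= 81.6ml and 20.4ml

81.6ml and 20.4ml


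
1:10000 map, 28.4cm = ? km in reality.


Real distance = map distance × scale
= 28.4cm × 10000
= 284000 cm = 2840.0 m
= 2.840 km

2.840 km


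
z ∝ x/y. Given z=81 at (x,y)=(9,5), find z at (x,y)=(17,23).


z = k·x/y
Solve for k using the known point: k = z·y/x = 81×5/9 = 405/9 = 45.0000
Now evaluate at x=17, y=23:
z = k × 17 / 23 = (405 × 17) / (9 × 23) = 6885/207
≈ 33.2609

33.2609


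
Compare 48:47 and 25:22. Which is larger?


48/47 = 1.0213
25/22 = 1.1364
1.0213 < 1.1364, so 48:47 is less
= 25:22

25:22


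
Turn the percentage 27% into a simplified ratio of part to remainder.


27% means 27 parts out of 100; remainder = 73
Part : remainder = 27:73
GCD = 1
= 27:73

27:73


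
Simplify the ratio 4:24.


GCD(4, 24) = 4
4/4 : 24/4
= 1:6

1:6


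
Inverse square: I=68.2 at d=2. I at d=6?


I₁d₁² = I₂d₂²
I₂ = I₁ × (d₁/d₂)²
= 68.2 × (2/6)²
= 68.2 × 4/36
= 272.8/36
≈ 7.5778

7.5778


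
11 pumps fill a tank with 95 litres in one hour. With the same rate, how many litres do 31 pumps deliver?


Direct proportion: y/x = constant
k = 95/11 ≈ 8.6364
y₂ = k × 31 = 95 × 31 / 11 = 2945/11
≈ 267.73

267.73


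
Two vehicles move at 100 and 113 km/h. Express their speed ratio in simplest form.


Ratio = 100:113
GCD = 1
Simplified = 100:113
Time ratio (same distance) = 113:100
Speed ratio = 100:113

100:113


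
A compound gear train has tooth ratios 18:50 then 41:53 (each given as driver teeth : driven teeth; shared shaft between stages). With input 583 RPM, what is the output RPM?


Stage 1: RPM_B = RPM_A × t_A/t_B = 583 × 18/50 = 10494/50 = 209.88
B and C share a shaft → RPM_C = RPM_B
Stage 2: RPM_D = RPM_C × t_C/t_D = RPM_A × (t_A×t_C)/(t_B×t_D)
Overall ratio = (18×41)/(50×53) = 738/2650
RPM_D = 583 × 738/2650 = 430254/2650
= 162.36 RPM

162.36 RPM


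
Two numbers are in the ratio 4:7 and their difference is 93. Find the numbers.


Let A = 4k, B = 7k.
7k - 4k = 93
3k = 93 → k = 93/3 = 31
A = 4×31 = 124, B = 7×31 = 217
= A = 124, B = 217

A = 124, B = 217


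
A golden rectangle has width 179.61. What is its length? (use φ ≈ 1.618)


φ = (1 + √5) / 2 ≈ 1.618
Length = width × φ = 179.61 × 1.618 = 290.60898
≈ 290.61

290.61


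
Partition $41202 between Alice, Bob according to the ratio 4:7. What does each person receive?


Total parts = 4 + 7 = 11
Alice: 41202 × 4/11 = 14982.55
Bob: 41202 × 7/11 = 26219.45
= Alice: $14982.55, Bob: $26219.45

Alice: $14982.55, Bob: $26219.45


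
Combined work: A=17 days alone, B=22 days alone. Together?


Rate of A = 1/17 per day
Rate of B = 1/22 per day
Combined rate = 1/17 + 1/22 = 39/374 ≈ 0.1043 per day
Days = 1 / combined rate = 374/39
≈ 9.59 days

9.59 days


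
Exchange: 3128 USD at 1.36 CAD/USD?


Amount × rate = 3128 × 1.36
= 4254.08 CAD

4254.08 CAD


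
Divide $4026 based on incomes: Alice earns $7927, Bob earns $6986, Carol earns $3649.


Total income = 7927 + 6986 + 3649 = $18562
Alice: $4026 × 7927/18562 = $1719.32
Bob: $4026 × 6986/18562 = $1515.23
Carol: $4026 × 3649/18562 = $791.45
= Alice: $1719.32, Bob: $1515.23, Carol: $791.45

Alice: $1719.32, Bob: $1515.23, Carol: $791.45


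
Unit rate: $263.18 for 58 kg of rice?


Unit rate = total / quantity
= 263.18 / 58
= $4.54 per unit

$4.54 per unit


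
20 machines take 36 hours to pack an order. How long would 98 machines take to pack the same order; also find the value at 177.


Inverse proportion: x × y = constant
k = 20 × 36 = 720
At x=98: k/98 = 7.35
At x=177: k/177 = 4.07
= 7.35 and 4.07

7.35 and 4.07


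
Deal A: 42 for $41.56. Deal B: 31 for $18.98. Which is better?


Deal A: $41.56/42 = $0.9895/unit
Deal B: $18.98/31 = $0.6123/unit
B is cheaper per unit
= Deal B

Deal B


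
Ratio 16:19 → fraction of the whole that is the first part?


Total parts = 16 + 19 = 35
First part: 16/35 = 16/35
= 16/35

16/35


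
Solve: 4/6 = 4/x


Cross multiply: 4 × x = 6 × 4
4x = 24
x = 24 / 4
= 6.00

6.00


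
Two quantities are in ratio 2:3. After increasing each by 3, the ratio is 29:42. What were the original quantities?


Let A = 2k, B = 3k.
(2k + 3) / (3k + 3) = 29/42
Cross-multiply: 42(2k + 3) = 29(3k + 3)
84k + 126 = 87k + 87
84k - 87k = 87 - 126
-3k = -39
k = -39/-3 = 13
A = 2×13 = 26, B = 3×13 = 39
= A = 26, B = 39

A = 26, B = 39


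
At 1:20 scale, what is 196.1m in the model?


Model size = real / scale
= 196.1 / 20
= 9.8050 m

9.8050 m


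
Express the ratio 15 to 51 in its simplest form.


GCD(15, 51) = 3
15/3 : 51/3
= 5:17

5:17


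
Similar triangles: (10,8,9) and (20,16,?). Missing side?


Scale factor = 20/10 = 2
Missing side = 9 × 2
= 18.0

18.0


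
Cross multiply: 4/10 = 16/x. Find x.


Cross multiply: 4 × x = 10 × 16
4x = 160
x = 160 / 4
= 40.00

40.00


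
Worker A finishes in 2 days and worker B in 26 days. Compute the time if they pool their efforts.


Rate of A = 1/2 per day
Rate of B = 1/26 per day
Combined rate = 1/2 + 1/26 = 28/52 ≈ 0.5385 per day
Days = 1 / combined rate = 52/28
≈ 1.86 days

1.86 days


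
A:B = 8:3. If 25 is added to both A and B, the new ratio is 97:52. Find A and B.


Let A = 8k, B = 3k.
(8k + 25) / (3k + 25) = 97/52
Cross-multiply: 52(8k + 25) = 97(3k + 25)
416k + 1300 = 291k + 2425
416k - 291k = 2425 - 1300
125k = 1125
k = 1125/125 = 9
A = 8×9 = 72, B = 3×9 = 27
= A = 72, B = 27

A = 72, B = 27


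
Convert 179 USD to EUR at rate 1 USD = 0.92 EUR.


Amount × rate = 179 × 0.92
= 164.68 EUR

164.68 EUR


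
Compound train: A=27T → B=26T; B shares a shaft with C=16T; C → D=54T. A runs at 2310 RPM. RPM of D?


Stage 1: RPM_B = RPM_A × t_A/t_B = 2310 × 27/26 = 62370/26 ≈ 2398.85
B and C share a shaft → RPM_C = RPM_B
Stage 2: RPM_D = RPM_C × t_C/t_D = RPM_A × (t_A×t_C)/(t_B×t_D)
Overall ratio = (27×16)/(26×54) = 432/1404
RPM_D = 2310 × 432/1404 = 997920/1404
≈ 710.77 RPM

710.77 RPM


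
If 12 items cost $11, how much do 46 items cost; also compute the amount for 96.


Direct proportion: y/x = constant
k = 11/12 ≈ 0.9167
y at x=46: k × 46 = 11 × 46 / 12 = 506/12 ≈ 42.17
y at x=96: k × 96 = 11 × 96 / 12 = 1056/12 = 88.00
= 42.17 and 88.00

42.17 and 88.00


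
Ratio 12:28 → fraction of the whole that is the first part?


Total parts = 12 + 28 = 40
First part: 12/40 = 3/10
= 3/10

3/10


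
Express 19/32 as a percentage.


Percentage = (part / whole) × 100
= (19 / 32) × 100
≈ 59.38%

59.38%


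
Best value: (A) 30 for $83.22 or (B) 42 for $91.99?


Deal A: $83.22/30 = $2.7740/unit
Deal B: $91.99/42 = $2.1902/unit
B is cheaper per unit
= Deal B

Deal B


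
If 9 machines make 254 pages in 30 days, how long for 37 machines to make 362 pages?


Days ∝ work / workers, so d₂ = d₁ × (m₁/m₂) × (w₂/w₁)
Workers factor (inverse): 9/37 ≈ 0.2432
Work factor (direct): 362/254 ≈ 1.4252
d₂ = 30 × 9/37 × 362/254 = (30 × 9 × 362) / (37 × 254) = 97740/9398
≈ 10.40 days

10.40 days


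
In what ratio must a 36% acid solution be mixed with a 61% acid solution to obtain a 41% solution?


Let x parts of 36% mix with y parts of 61%.
36x + 61y = 41(x + y)
36x + 61y = 41x + 41y
x(36 - 41) = y(41 - 61)
x/y = (61 - 41)/(41 - 36) = 20/5
Simplify: 4:1
= 4:1

4:1


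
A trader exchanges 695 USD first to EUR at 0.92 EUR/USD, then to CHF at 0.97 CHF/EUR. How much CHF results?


Step 1: 695 USD × 0.92 = 639.40 EUR
Step 2: 639.40 EUR × 0.97 = 620.22 CHF
Implied rate USD→CHF = 0.92 × 0.97 = 0.8924
= 620.22 CHF

620.22 CHF


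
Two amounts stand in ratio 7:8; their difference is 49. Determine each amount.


Let A = 7k, B = 8k.
8k - 7k = 49
1k = 49 → k = 49/1 = 49
A = 7×49 = 343, B = 8×49 = 392
= A = 343, B = 392

A = 343, B = 392


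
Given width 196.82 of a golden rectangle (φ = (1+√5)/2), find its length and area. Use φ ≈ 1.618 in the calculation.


φ = (1 + √5) / 2 ≈ 1.618
Length = width × φ = 196.82 × 1.618 = 318.45476
≈ 318.45
Area = width × length = 196.82 × 318.45476 = 62678.2658632 ≈ 62678.27
= Length: 318.45, Area: 62678.27

Length: 318.45, Area: 62678.27


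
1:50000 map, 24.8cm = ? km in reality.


Real distance = map distance × scale
= 24.8cm × 50000
= 1240000 cm = 12400.0 m
= 12.400 km

12.400 km


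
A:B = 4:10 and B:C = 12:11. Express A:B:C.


Match B: multiply A:B by 12 → 48:120
Multiply B:C by 10 → 120:110
Combined: 48:120:110
GCD = 2
= 24:60:55

24:60:55


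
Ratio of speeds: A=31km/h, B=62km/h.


Ratio = 31:62
GCD = 31
Simplified = 1:2
Time ratio (same distance) = 2:1
Speed ratio = 1:2

1:2


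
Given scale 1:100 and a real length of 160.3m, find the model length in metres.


Model size = real / scale
= 160.3 / 100
= 1.6030 m

1.6030 m


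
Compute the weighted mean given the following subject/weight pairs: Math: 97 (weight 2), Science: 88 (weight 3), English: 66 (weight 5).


Numerator = 97×2 + 88×3 + 66×5
= 194 + 264 + 330
= 788
Total weight = 10
Weighted avg = 788/10
= 78.80

78.80


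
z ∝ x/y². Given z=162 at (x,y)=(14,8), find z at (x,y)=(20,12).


z = k·x/y²
Solve for k using the known point: k = z·y²/x = 162×64/14 = 10368/14 ≈ 740.5714
Now evaluate at x=20, y=12:
z = k × 20 / 144 = (10368 × 20) / (14 × 144) = 207360/2016
≈ 102.8571

102.8571


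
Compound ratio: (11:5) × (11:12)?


Compound ratio = (11×11) : (5×12)
= 121:60
GCD = 1
= 121:60

121:60


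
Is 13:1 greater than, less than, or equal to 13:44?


13/1 = 13.0000
13/44 = 0.2955
13.0000 > 0.2955, so 13:1 is greater
= greater than

greater than


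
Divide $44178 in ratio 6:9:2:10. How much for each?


Total parts = 6 + 9 + 2 + 10 = 27
Part 1: 44178 × 6/27 = 9817.33
Part 2: 44178 × 9/27 = 14726.00
Part 3: 44178 × 2/27 = 3272.44
Part 4: 44178 × 10/27 = 16362.22
= Part 1: $9817.33, Part 2: $14726.00, Part 3: $3272.44, Part 4: $16362.22

Part 1: $9817.33, Part 2: $14726.00, Part 3: $3272.44, Part 4: $16362.22


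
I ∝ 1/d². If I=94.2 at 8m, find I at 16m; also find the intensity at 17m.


I₁d₁² = I₂d₂²
I at 16m = 94.2 × (8/16)² = 94.2 × 64/256 = 6028.8/256 = 23.5500
I at 17m = 94.2 × (8/17)² = 94.2 × 64/289 = 6028.8/289 ≈ 20.8609
= 23.5500 and 20.8609

23.5500 and 20.8609


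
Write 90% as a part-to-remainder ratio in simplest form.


90% means 90 parts out of 100; remainder = 10
Part : remainder = 90:10
GCD = 10
= 9:1

9:1


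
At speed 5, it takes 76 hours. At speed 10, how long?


Inverse proportion: x × y = constant
k = 5 × 76 = 380
y₂ = k / 10 = 380 / 10
= 38.00

38.00


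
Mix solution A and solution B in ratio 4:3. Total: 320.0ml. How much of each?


Total parts = 4 + 3 = 7
solution A: 320.0 × 4/7 = 182.9ml
solution B: 320.0 × 3/7 = 137.1ml
= 182.9ml and 137.1ml

182.9ml and 137.1ml


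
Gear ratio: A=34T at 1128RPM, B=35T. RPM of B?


Gear ratio = 34:35 = 34:35
RPM_B = RPM_A × (teeth_A / teeth_B)
= 1128 × (34/35)
= 1095.8 RPM

1095.8 RPM


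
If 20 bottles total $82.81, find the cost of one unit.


Unit rate = total / quantity
= 82.81 / 20
= $4.14 per unit

$4.14 per unit


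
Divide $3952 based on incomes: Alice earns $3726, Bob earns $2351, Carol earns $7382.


Total income = 3726 + 2351 + 7382 = $13459
Alice: $3952 × 3726/13459 = $1094.07
Bob: $3952 × 2351/13459 = $690.33
Carol: $3952 × 7382/13459 = $2167.60
= Alice: $1094.07, Bob: $690.33, Carol: $2167.60

Alice: $1094.07, Bob: $690.33, Carol: $2167.60


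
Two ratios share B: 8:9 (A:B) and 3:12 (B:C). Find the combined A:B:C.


Match B: multiply A:B by 3 → 24:27
Multiply B:C by 9 → 27:108
Combined: 24:27:108
GCD = 3
= 8:9:36

8:9:36


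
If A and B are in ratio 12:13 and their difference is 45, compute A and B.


Let A = 12k, B = 13k.
13k - 12k = 45
1k = 45 → k = 45/1 = 45
A = 12×45 = 540, B = 13×45 = 585
= A = 540, B = 585

A = 540, B = 585


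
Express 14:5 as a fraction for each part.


Total parts = 14 + 5 = 19
First part: 14/19 = 14/19
Second part: 5/19 = 5/19
= 14/19 and 5/19

14/19 and 5/19


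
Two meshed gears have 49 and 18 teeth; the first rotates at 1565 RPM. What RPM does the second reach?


Gear ratio = 49:18 = 49:18
RPM_B = RPM_A × (teeth_A / teeth_B)
= 1565 × (49/18)
= 4260.3 RPM

4260.3 RPM


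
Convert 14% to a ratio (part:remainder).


14% means 14 parts out of 100; remainder = 86
Part : remainder = 14:86
GCD = 2
= 7:43

7:43


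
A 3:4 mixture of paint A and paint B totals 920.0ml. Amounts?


Total parts = 3 + 4 = 7
paint A: 920.0 × 3/7 = 394.3ml
paint B: 920.0 × 4/7 = 525.7ml
= 394.3ml and 525.7ml

394.3ml and 525.7ml


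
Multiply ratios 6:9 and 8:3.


Compound ratio = (6×8) : (9×3)
= 48:27
GCD = 3
= 16:9

16:9


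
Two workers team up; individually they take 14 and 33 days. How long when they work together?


Rate of A = 1/14 per day
Rate of B = 1/33 per day
Combined rate = 1/14 + 1/33 = 47/462 ≈ 0.1017 per day
Days = 1 / combined rate = 462/47
≈ 9.83 days

9.83 days


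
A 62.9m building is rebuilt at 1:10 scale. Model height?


Model size = real / scale
= 62.9 / 10
= 6.2900 m

6.2900 m


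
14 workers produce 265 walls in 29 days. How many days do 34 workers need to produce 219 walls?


Days ∝ work / workers, so d₂ = d₁ × (m₁/m₂) × (w₂/w₁)
Workers factor (inverse): 14/34 ≈ 0.4118
Work factor (direct): 219/265 ≈ 0.8264
d₂ = 29 × 14/34 × 219/265 = (29 × 14 × 219) / (34 × 265) = 88914/9010
≈ 9.87 days

9.87 days


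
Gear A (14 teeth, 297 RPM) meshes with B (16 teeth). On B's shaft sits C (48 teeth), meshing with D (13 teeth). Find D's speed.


Stage 1: RPM_B = RPM_A × t_A/t_B = 297 × 14/16 = 4158/16 ≈ 259.88
B and C share a shaft → RPM_C = RPM_B
Stage 2: RPM_D = RPM_C × t_C/t_D = RPM_A × (t_A×t_C)/(t_B×t_D)
Overall ratio = (14×48)/(16×13) = 672/208
RPM_D = 297 × 672/208 = 199584/208
≈ 959.54 RPM

959.54 RPM


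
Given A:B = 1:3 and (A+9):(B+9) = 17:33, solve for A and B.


Let A = 1k, B = 3k.
(1k + 9) / (3k + 9) = 17/33
Cross-multiply: 33(1k + 9) = 17(3k + 9)
33k + 297 = 51k + 153
33k - 51k = 153 - 297
-18k = -144
k = -144/-18 = 8
A = 1×8 = 8, B = 3×8 = 24
= A = 8, B = 24

A = 8, B = 24


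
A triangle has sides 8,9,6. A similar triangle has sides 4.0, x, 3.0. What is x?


Scale factor = 4.0/8 = 0.5
Missing side = 9 × 0.5
= 4.5

4.5


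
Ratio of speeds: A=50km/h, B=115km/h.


Ratio = 50:115
GCD = 5
Simplified = 10:23
Time ratio (same distance) = 23:10
Speed ratio = 10:23

10:23


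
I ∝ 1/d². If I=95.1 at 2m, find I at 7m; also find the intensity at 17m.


I₁d₁² = I₂d₂²
I at 7m = 95.1 × (2/7)² = 95.1 × 4/49 = 380.4/49 ≈ 7.7633
I at 17m = 95.1 × (2/17)² = 95.1 × 4/289 = 380.4/289 ≈ 1.3163
= 7.7633 and 1.3163

7.7633 and 1.3163


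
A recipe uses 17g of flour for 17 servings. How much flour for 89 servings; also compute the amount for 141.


Direct proportion: y/x = constant
k = 17/17 = 1.0000
y at x=89: k × 89 = 17 × 89 / 17 = 1513/17 = 89.00
y at x=141: k × 141 = 17 × 141 / 17 = 2397/17 = 141.00
= 89.00 and 141.00

89.00 and 141.00


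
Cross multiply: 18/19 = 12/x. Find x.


Cross multiply: 18 × x = 19 × 12
18x = 228
x = 228 / 18
= 12.67

12.67


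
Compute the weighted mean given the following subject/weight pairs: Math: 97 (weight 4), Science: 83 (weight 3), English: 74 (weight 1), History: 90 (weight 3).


Numerator = 97×4 + 83×3 + 74×1 + 90×3
= 388 + 249 + 74 + 270
= 981
Total weight = 11
Weighted avg = 981/11
= 89.18

89.18


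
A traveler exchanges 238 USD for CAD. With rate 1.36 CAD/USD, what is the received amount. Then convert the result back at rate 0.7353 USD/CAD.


Amount × rate = 238 × 1.36 = 323.68 CAD
Round-trip: 323.68 × 0.7353 = 238.00 USD
= 323.68 CAD, then 238.00 USD

323.68 CAD, then 238.00 USD


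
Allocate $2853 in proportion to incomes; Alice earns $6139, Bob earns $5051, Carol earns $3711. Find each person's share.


Total income = 6139 + 5051 + 3711 = $14901
Alice: $2853 × 6139/14901 = $1175.40
Bob: $2853 × 5051/14901 = $967.08
Carol: $2853 × 3711/14901 = $710.52
= Alice: $1175.40, Bob: $967.08, Carol: $710.52

Alice: $1175.40, Bob: $967.08, Carol: $710.52


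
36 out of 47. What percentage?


Percentage = (part / whole) × 100
= (36 / 47) × 100
≈ 76.60%

76.60%


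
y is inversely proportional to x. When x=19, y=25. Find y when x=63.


Inverse proportion: x × y = constant
k = 19 × 25 = 475
y₂ = k / 63 = 475 / 63
= 7.54

7.54


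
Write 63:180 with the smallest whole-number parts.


GCD(63, 180) = 9
63/9 : 180/9
= 7:20

7:20


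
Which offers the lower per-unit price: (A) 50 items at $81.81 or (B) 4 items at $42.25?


Deal A: $81.81/50 = $1.6362/unit
Deal B: $42.25/4 = $10.5625/unit
A is cheaper per unit
= Deal A

Deal A


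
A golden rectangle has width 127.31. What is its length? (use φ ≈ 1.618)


φ = (1 + √5) / 2 ≈ 1.618
Length = width × φ = 127.31 × 1.618 = 205.98758
≈ 205.99

205.99


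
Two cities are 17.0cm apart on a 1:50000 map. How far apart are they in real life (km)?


Real distance = map distance × scale
= 17.0cm × 50000
= 850000 cm = 8500.0 m
= 8.500 km

8.500 km


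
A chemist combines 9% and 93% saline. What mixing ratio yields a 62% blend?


Let x parts of 9% mix with y parts of 93%.
9x + 93y = 62(x + y)
9x + 93y = 62x + 62y
x(9 - 62) = y(62 - 93)
x/y = (93 - 62)/(62 - 9) = 31/53
Simplify: 31:53
= 31:53

31:53


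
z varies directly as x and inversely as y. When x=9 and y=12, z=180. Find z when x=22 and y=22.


z = k·x/y
Solve for k using the known point: k = z·y/x = 180×12/9 = 2160/9 = 240.0000
Now evaluate at x=22, y=22:
z = k × 22 / 22 = (2160 × 22) / (9 × 22) = 47520/198
= 240.0000

240.0000


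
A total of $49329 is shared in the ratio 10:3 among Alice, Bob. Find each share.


Total parts = 10 + 3 = 13
Alice: 49329 × 10/13 = 37945.38
Bob: 49329 × 3/13 = 11383.62
= Alice: $37945.38, Bob: $11383.62

Alice: $37945.38, Bob: $11383.62


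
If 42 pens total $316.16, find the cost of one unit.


Unit rate = total / quantity
= 316.16 / 42
= $7.53 per unit

$7.53 per unit


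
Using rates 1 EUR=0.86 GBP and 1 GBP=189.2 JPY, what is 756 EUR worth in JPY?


Step 1: 756 EUR × 0.86 = 650.16 GBP
Step 2: 650.16 GBP × 189.2 = 123010.27 JPY
Implied rate EUR→JPY = 0.86 × 189.2 = 162.7120
= 123010.27 JPY

123010.27 JPY


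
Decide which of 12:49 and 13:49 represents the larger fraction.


12/49 = 0.2449
13/49 = 0.2653
0.2449 < 0.2653, so 12:49 is less
= 13:49

13:49


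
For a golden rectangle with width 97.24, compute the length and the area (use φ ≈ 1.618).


φ = (1 + √5) / 2 ≈ 1.618
Length = width × φ = 97.24 × 1.618 = 157.33432
≈ 157.33
Area = width × length = 97.24 × 157.33432 = 15299.1892768 ≈ 15299.19
= Length: 157.33, Area: 15299.19

Length: 157.33, Area: 15299.19


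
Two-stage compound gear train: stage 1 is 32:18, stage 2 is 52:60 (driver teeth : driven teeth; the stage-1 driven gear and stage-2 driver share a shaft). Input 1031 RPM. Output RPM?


Stage 1: RPM_B = RPM_A × t_A/t_B = 1031 × 32/18 = 32992/18 ≈ 1832.89
B and C share a shaft → RPM_C = RPM_B
Stage 2: RPM_D = RPM_C × t_C/t_D = RPM_A × (t_A×t_C)/(t_B×t_D)
Overall ratio = (32×52)/(18×60) = 1664/1080
RPM_D = 1031 × 1664/1080 = 1715584/1080
≈ 1588.50 RPM

1588.50 RPM


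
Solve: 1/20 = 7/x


Cross multiply: 1 × x = 20 × 7
1x = 140
x = 140 / 1
= 140.00

140.00


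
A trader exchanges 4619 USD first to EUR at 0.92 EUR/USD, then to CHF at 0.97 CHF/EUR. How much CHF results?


Step 1: 4619 USD × 0.92 = 4249.48 EUR
Step 2: 4249.48 EUR × 0.97 = 4122.00 CHF
Implied rate USD→CHF = 0.92 × 0.97 = 0.8924
= 4122.00 CHF

4122.00 CHF


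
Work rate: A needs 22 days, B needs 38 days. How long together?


Rate of A = 1/22 per day
Rate of B = 1/38 per day
Combined rate = 1/22 + 1/38 = 60/836 ≈ 0.0718 per day
Days = 1 / combined rate = 836/60
≈ 13.93 days

13.93 days


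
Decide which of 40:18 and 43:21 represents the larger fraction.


40/18 = 2.2222
43/21 = 2.0476
2.2222 > 2.0476, so 40:18 is greater
= 40:18

40:18


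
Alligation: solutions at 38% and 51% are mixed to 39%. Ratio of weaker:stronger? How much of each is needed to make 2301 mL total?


Let x parts of 38% mix with y parts of 51%.
38x + 51y = 39(x + y)
38x + 51y = 39x + 39y
x(38 - 39) = y(39 - 51)
x/y = (51 - 39)/(39 - 38) = 12/1
Simplify: 12:1
Total parts = 13; one part = 2301/13 = 177.00 mL
38% solution: 12×177.00 = 2124.00 mL
51% solution: 1×177.00 = 177.00 mL
= ratio 12:1; 2124.00 mL and 177.00 mL

ratio 12:1; 2124.00 mL and 177.00 mL


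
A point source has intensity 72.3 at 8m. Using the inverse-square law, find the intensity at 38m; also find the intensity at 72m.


I₁d₁² = I₂d₂²
I at 38m = 72.3 × (8/38)² = 72.3 × 64/1444 = 4627.2/1444 ≈ 3.2044
I at 72m = 72.3 × (8/72)² = 72.3 × 64/5184 = 4627.2/5184 ≈ 0.8926
= 3.2044 and 0.8926

3.2044 and 0.8926


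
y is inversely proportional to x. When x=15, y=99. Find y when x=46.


Inverse proportion: x × y = constant
k = 15 × 99 = 1485
y₂ = k / 46 = 1485 / 46
= 32.28

32.28


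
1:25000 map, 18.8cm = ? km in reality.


Real distance = map distance × scale
= 18.8cm × 25000
= 470000 cm = 4700.0 m
= 4.700 km

4.700 km


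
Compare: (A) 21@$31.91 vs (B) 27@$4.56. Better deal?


Deal A: $31.91/21 = $1.5195/unit
Deal B: $4.56/27 = $0.1689/unit
B is cheaper per unit
= Deal B

Deal B


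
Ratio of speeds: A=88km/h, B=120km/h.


Ratio = 88:120
GCD = 8
Simplified = 11:15
Time ratio (same distance) = 15:11
Speed ratio = 11:15

11:15


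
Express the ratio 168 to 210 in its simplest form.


GCD(168, 210) = 42
168/42 : 210/42
= 4:5

4:5


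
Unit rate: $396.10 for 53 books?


Unit rate = total / quantity
= 396.10 / 53
= $7.47 per unit

$7.47 per unit


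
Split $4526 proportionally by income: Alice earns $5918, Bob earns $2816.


Total income = 5918 + 2816 = $8734
Alice: $4526 × 5918/8734 = $3066.74
Bob: $4526 × 2816/8734 = $1459.26
= Alice: $3066.74, Bob: $1459.26

Alice: $3066.74, Bob: $1459.26


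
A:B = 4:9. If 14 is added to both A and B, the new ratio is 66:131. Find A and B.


Let A = 4k, B = 9k.
(4k + 14) / (9k + 14) = 66/131
Cross-multiply: 131(4k + 14) = 66(9k + 14)
524k + 1834 = 594k + 924
524k - 594k = 924 - 1834
-70k = -910
k = -910/-70 = 13
A = 4×13 = 52, B = 9×13 = 117
= A = 52, B = 117

A = 52, B = 117


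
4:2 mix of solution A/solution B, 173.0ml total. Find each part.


Total parts = 4 + 2 = 6
solution A: 173.0 × 4/6 = 115.3ml
solution B: 173.0 × 2/6 = 57.7ml
= 115.3ml and 57.7ml

115.3ml and 57.7ml


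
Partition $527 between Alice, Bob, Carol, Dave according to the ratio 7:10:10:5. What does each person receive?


Total parts = 7 + 10 + 10 + 5 = 32
Alice: 527 × 7/32 = 115.28
Bob: 527 × 10/32 = 164.69
Carol: 527 × 10/32 = 164.69
Dave: 527 × 5/32 = 82.34
= Alice: $115.28, Bob: $164.69, Carol: $164.69, Dave: $82.34

Alice: $115.28, Bob: $164.69, Carol: $164.69, Dave: $82.34


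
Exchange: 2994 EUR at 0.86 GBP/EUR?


Amount × rate = 2994 × 0.86
= 2574.84 GBP

2574.84 GBP


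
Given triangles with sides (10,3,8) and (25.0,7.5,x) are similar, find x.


Scale factor = 25.0/10 = 2.5
Missing side = 8 × 2.5
= 20.0

20.0


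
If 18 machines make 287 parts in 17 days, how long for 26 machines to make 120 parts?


Days ∝ work / workers, so d₂ = d₁ × (m₁/m₂) × (w₂/w₁)
Workers factor (inverse): 18/26 ≈ 0.6923
Work factor (direct): 120/287 ≈ 0.4181
d₂ = 17 × 18/26 × 120/287 = (17 × 18 × 120) / (26 × 287) = 36720/7462
≈ 4.92 days

4.92 days


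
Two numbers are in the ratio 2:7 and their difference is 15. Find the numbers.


Let A = 2k, B = 7k.
7k - 2k = 15
5k = 15 → k = 15/5 = 3
A = 2×3 = 6, B = 7×3 = 21
= A = 6, B = 21

A = 6, B = 21


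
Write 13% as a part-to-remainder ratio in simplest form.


13% means 13 parts out of 100; remainder = 87
Part : remainder = 13:87
GCD = 1
= 13:87

13:87


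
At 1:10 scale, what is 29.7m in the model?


Model size = real / scale
= 29.7 / 10
= 2.9700 m

2.9700 m


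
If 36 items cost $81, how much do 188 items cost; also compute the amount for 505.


Direct proportion: y/x = constant
k = 81/36 = 2.2500
y at x=188: k × 188 = 81 × 188 / 36 = 15228/36 = 423.00
y at x=505: k × 505 = 81 × 505 / 36 = 40905/36 = 1136.25
= 423.00 and 1136.25

423.00 and 1136.25


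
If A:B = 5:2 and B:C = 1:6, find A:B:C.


Match B: multiply A:B by 1 → 5:2
Multiply B:C by 2 → 2:12
Combined: 5:2:12
GCD = 1
= 5:2:12

5:2:12


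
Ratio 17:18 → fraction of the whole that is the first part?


Total parts = 17 + 18 = 35
First part: 17/35 = 17/35
= 17/35

17/35


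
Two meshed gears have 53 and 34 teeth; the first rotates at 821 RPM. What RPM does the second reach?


Gear ratio = 53:34 = 53:34
RPM_B = RPM_A × (teeth_A / teeth_B)
= 821 × (53/34)
= 1279.8 RPM

1279.8 RPM


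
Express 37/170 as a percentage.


Percentage = (part / whole) × 100
= (37 / 170) × 100
≈ 21.76%

21.76%


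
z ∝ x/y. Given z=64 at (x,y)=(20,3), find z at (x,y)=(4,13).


z = k·x/y
Solve for k using the known point: k = z·y/x = 64×3/20 = 192/20 = 9.6000
Now evaluate at x=4, y=13:
z = k × 4 / 13 = (192 × 4) / (20 × 13) = 768/260
≈ 2.9538

2.9538


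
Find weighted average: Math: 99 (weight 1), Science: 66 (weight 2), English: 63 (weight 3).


Numerator = 99×1 + 66×2 + 63×3
= 99 + 132 + 189
= 420
Total weight = 6
Weighted avg = 420/6
= 70.00

70.00


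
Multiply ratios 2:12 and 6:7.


Compound ratio = (2×6) : (12×7)
= 12:84
GCD = 12
= 1:7

1:7


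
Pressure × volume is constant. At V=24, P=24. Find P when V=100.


Inverse proportion: x × y = constant
k = 24 × 24 = 576
y₂ = k / 100 = 576 / 100
= 5.76

5.76


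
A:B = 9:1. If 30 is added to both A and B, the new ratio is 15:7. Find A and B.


Let A = 9k, B = 1k.
(9k + 30) / (1k + 30) = 15/7
Cross-multiply: 7(9k + 30) = 15(1k + 30)
63k + 210 = 15k + 450
63k - 15k = 450 - 210
48k = 240
k = 240/48 = 5
A = 9×5 = 45, B = 1×5 = 5
= A = 45, B = 5

A = 45, B = 5


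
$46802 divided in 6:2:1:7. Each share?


Total parts = 6 + 2 + 1 + 7 = 16
Part 1: 46802 × 6/16 = 17550.75
Part 2: 46802 × 2/16 = 5850.25
Part 3: 46802 × 1/16 = 2925.13
Part 4: 46802 × 7/16 = 20475.88
= Part 1: $17550.75, Part 2: $5850.25, Part 3: $2925.13, Part 4: $20475.88

Part 1: $17550.75, Part 2: $5850.25, Part 3: $2925.13, Part 4: $20475.88


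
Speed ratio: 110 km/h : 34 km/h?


Ratio = 110:34
GCD = 2
Simplified = 55:17
Time ratio (same distance) = 17:55
Speed ratio = 55:17

55:17


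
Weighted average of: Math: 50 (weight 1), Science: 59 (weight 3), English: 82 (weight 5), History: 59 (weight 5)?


Numerator = 50×1 + 59×3 + 82×5 + 59×5
= 50 + 177 + 410 + 295
= 932
Total weight = 14
Weighted avg = 932/14
= 66.57

66.57


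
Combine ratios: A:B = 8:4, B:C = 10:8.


Match B: multiply A:B by 10 → 80:40
Multiply B:C by 4 → 40:32
Combined: 80:40:32
GCD = 8
= 10:5:4

10:5:4


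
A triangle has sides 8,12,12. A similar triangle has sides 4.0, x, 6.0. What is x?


Scale factor = 4.0/8 = 0.5
Missing side = 12 × 0.5
= 6.0

6.0


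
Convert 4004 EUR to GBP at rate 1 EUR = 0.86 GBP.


Amount × rate = 4004 × 0.86
= 3443.44 GBP

3443.44 GBP


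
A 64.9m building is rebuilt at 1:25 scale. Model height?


Model size = real / scale
= 64.9 / 25
= 2.5960 m

2.5960 m


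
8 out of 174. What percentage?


Percentage = (part / whole) × 100
= (8 / 174) × 100
≈ 4.60%

4.60%


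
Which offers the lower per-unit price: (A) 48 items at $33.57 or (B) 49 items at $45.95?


Deal A: $33.57/48 = $0.6994/unit
Deal B: $45.95/49 = $0.9378/unit
A is cheaper per unit
= Deal A

Deal A


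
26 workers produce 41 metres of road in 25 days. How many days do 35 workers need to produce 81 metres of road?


Days ∝ work / workers, so d₂ = d₁ × (m₁/m₂) × (w₂/w₁)
Workers factor (inverse): 26/35 ≈ 0.7429
Work factor (direct): 81/41 ≈ 1.9756
d₂ = 25 × 26/35 × 81/41 = (25 × 26 × 81) / (35 × 41) = 52650/1435
≈ 36.69 days

36.69 days


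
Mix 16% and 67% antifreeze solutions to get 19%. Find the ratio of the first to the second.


Let x parts of 16% mix with y parts of 67%.
16x + 67y = 19(x + y)
16x + 67y = 19x + 19y
x(16 - 19) = y(19 - 67)
x/y = (67 - 19)/(19 - 16) = 48/3
Simplify: 16:1
= 16:1

16:1


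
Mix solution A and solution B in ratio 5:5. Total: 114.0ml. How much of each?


Total parts = 5 + 5 = 10
solution A: 114.0 × 5/10 = 57.0ml
solution B: 114.0 × 5/10 = 57.0ml
= 57.0ml and 57.0ml

57.0ml and 57.0ml


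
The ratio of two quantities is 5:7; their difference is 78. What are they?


Let A = 5k, B = 7k.
7k - 5k = 78
2k = 78 → k = 78/2 = 39
A = 5×39 = 195, B = 7×39 = 273
= A = 195, B = 273

A = 195, B = 273


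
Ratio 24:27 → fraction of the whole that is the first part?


Total parts = 24 + 27 = 51
First part: 24/51 = 8/17
= 8/17

8/17


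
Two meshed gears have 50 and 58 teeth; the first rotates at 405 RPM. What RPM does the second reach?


Gear ratio = 50:58 = 25:29
RPM_B = RPM_A × (teeth_A / teeth_B)
= 405 × (50/58)
= 349.1 RPM

349.1 RPM


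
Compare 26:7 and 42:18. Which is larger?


26/7 = 3.7143
42/18 = 2.3333
3.7143 > 2.3333, so 26:7 is greater
= 26:7

26:7


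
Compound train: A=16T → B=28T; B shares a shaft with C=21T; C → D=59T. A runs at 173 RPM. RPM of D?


Stage 1: RPM_B = RPM_A × t_A/t_B = 173 × 16/28 = 2768/28 ≈ 98.86
B and C share a shaft → RPM_C = RPM_B
Stage 2: RPM_D = RPM_C × t_C/t_D = RPM_A × (t_A×t_C)/(t_B×t_D)
Overall ratio = (16×21)/(28×59) = 336/1652
RPM_D = 173 × 336/1652 = 58128/1652
≈ 35.19 RPM

35.19 RPM


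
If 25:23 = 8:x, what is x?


Cross multiply: 25 × x = 23 × 8
25x = 184
x = 184 / 25
= 7.36

7.36


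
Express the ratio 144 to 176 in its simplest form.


GCD(144, 176) = 16
144/16 : 176/16
= 9:11

9:11


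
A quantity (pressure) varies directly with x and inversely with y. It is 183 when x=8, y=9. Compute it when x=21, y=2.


z = k·x/y
Solve for k using the known point: k = z·y/x = 183×9/8 = 1647/8 = 205.8750
Now evaluate at x=21, y=2:
z = k × 21 / 2 = (1647 × 21) / (8 × 2) = 34587/16
= 2161.6875

2161.6875


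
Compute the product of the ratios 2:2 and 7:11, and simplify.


Compound ratio = (2×7) : (2×11)
= 14:22
GCD = 2
= 7:11

7:11


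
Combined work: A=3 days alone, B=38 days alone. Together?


Rate of A = 1/3 per day
Rate of B = 1/38 per day
Combined rate = 1/3 + 1/38 = 41/114 ≈ 0.3596 per day
Days = 1 / combined rate = 114/41
≈ 2.78 days

2.78 days


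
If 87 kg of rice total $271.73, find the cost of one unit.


Unit rate = total / quantity
= 271.73 / 87
= $3.12 per unit

$3.12 per unit


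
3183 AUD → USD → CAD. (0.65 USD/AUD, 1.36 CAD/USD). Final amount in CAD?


Step 1: 3183 AUD × 0.65 = 2068.95 USD
Step 2: 2068.95 USD × 1.36 = 2813.77 CAD
Implied rate AUD→CAD = 0.65 × 1.36 = 0.8840
= 2813.77 CAD

2813.77 CAD


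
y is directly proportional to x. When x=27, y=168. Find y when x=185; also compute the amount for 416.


Direct proportion: y/x = constant
k = 168/27 ≈ 6.2222
y at x=185: k × 185 = 168 × 185 / 27 = 31080/27 ≈ 1151.11
y at x=416: k × 416 = 168 × 416 / 27 = 69888/27 ≈ 2588.44
= 1151.11 and 2588.44

1151.11 and 2588.44


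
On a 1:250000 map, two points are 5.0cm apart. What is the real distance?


Real distance = map distance × scale
= 5.0cm × 250000
= 1250000 cm = 12500.0 m
= 12.500 km

12.500 km


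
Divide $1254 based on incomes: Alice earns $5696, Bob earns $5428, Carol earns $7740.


Total income = 5696 + 5428 + 7740 = $18864
Alice: $1254 × 5696/18864 = $378.65
Bob: $1254 × 5428/18864 = $360.83
Carol: $1254 × 7740/18864 = $514.52
= Alice: $378.65, Bob: $360.83, Carol: $514.52

Alice: $378.65, Bob: $360.83, Carol: $514.52


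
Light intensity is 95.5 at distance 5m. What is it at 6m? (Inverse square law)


I₁d₁² = I₂d₂²
I₂ = I₁ × (d₁/d₂)²
= 95.5 × (5/6)²
= 95.5 × 25/36
= 2387.5/36
≈ 66.3194

66.3194


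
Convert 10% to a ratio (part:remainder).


10% means 10 parts out of 100; remainder = 90
Part : remainder = 10:90
GCD = 10
= 1:9

1:9


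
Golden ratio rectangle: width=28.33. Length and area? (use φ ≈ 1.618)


φ = (1 + √5) / 2 ≈ 1.618
Length = width × φ = 28.33 × 1.618 = 45.83794
≈ 45.84
Area = width × length = 28.33 × 45.83794 = 1298.5888402 ≈ 1298.59
= Length: 45.84, Area: 1298.59

Length: 45.84, Area: 1298.59


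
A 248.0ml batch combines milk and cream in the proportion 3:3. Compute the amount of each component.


Total parts = 3 + 3 = 6
milk: 248.0 × 3/6 = 124.0ml
cream: 248.0 × 3/6 = 124.0ml
= 124.0ml and 124.0ml

124.0ml and 124.0ml


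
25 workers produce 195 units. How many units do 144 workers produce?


Direct proportion: y/x = constant
k = 195/25 = 7.8000
y₂ = k × 144 = 195 × 144 / 25 = 28080/25
= 1123.20

1123.20


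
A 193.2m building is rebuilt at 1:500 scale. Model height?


Model size = real / scale
= 193.2 / 500
= 0.3864 m

0.3864 m


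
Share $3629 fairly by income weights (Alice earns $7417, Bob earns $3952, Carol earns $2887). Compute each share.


Total income = 7417 + 3952 + 2887 = $14256
Alice: $3629 × 7417/14256 = $1888.07
Bob: $3629 × 3952/14256 = $1006.02
Carol: $3629 × 2887/14256 = $734.91
= Alice: $1888.07, Bob: $1006.02, Carol: $734.91

Alice: $1888.07, Bob: $1006.02, Carol: $734.91


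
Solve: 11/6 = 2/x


Cross multiply: 11 × x = 6 × 2
11x = 12
x = 12 / 11
= 1.09

1.09


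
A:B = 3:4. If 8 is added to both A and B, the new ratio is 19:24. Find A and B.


Let A = 3k, B = 4k.
(3k + 8) / (4k + 8) = 19/24
Cross-multiply: 24(3k + 8) = 19(4k + 8)
72k + 192 = 76k + 152
72k - 76k = 152 - 192
-4k = -40
k = -40/-4 = 10
A = 3×10 = 30, B = 4×10 = 40
= A = 30, B = 40

A = 30, B = 40


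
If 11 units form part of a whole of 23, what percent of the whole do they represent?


Percentage = (part / whole) × 100
= (11 / 23) × 100
≈ 47.83%

47.83%


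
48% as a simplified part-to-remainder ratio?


48% means 48 parts out of 100; remainder = 52
Part : remainder = 48:52
GCD = 4
= 12:13

12:13


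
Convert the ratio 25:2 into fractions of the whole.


Total parts = 25 + 2 = 27
First part: 25/27 = 25/27
Second part: 2/27 = 2/27
= 25/27 and 2/27

25/27 and 2/27


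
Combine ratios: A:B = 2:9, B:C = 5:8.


Match B: multiply A:B by 5 → 10:45
Multiply B:C by 9 → 45:72
Combined: 10:45:72
GCD = 1
= 10:45:72

10:45:72


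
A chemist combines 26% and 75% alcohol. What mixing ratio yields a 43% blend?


Let x parts of 26% mix with y parts of 75%.
26x + 75y = 43(x + y)
26x + 75y = 43x + 43y
x(26 - 43) = y(43 - 75)
x/y = (75 - 43)/(43 - 26) = 32/17
Simplify: 32:17
= 32:17

32:17


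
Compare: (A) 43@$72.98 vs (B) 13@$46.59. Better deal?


Deal A: $72.98/43 = $1.6972/unit
Deal B: $46.59/13 = $3.5838/unit
A is cheaper per unit
= Deal A

Deal A


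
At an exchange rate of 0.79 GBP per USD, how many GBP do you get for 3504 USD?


Amount × rate = 3504 × 0.79
= 2768.16 GBP

2768.16 GBP


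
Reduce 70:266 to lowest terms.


GCD(70, 266) = 14
70/14 : 266/14
= 5:19

5:19


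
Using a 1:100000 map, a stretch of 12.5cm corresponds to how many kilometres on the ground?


Real distance = map distance × scale
= 12.5cm × 100000
= 1250000 cm = 12500.0 m
= 12.500 km

12.500 km


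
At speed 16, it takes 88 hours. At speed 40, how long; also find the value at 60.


Inverse proportion: x × y = constant
k = 16 × 88 = 1408
At x=40: k/40 = 35.20
At x=60: k/60 = 23.47
= 35.20 and 23.47

35.20 and 23.47


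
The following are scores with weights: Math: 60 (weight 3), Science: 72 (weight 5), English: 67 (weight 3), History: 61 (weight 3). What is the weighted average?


Numerator = 60×3 + 72×5 + 67×3 + 61×3
= 180 + 360 + 201 + 183
= 924
Total weight = 14
Weighted avg = 924/14
= 66.00

66.00


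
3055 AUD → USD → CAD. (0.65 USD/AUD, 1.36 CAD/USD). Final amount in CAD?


Step 1: 3055 AUD × 0.65 = 1985.75 USD
Step 2: 1985.75 USD × 1.36 = 2700.62 CAD
Implied rate AUD→CAD = 0.65 × 1.36 = 0.8840
= 2700.62 CAD

2700.62 CAD


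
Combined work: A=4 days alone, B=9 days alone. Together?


Rate of A = 1/4 per day
Rate of B = 1/9 per day
Combined rate = 1/4 + 1/9 = 13/36 ≈ 0.3611 per day
Days = 1 / combined rate = 36/13
≈ 2.77 days

2.77 days


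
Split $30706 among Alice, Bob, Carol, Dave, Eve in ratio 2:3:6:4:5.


Total parts = 2 + 3 + 6 + 4 + 5 = 20
Alice: 30706 × 2/20 = 3070.60
Bob: 30706 × 3/20 = 4605.90
Carol: 30706 × 6/20 = 9211.80
Dave: 30706 × 4/20 = 6141.20
Eve: 30706 × 5/20 = 7676.50
= Alice: $3070.60, Bob: $4605.90, Carol: $9211.80, Dave: $6141.20, Eve: $7676.50

Alice: $3070.60, Bob: $4605.90, Carol: $9211.80, Dave: $6141.20, Eve: $7676.50


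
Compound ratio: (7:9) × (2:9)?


Compound ratio = (7×2) : (9×9)
= 14:81
GCD = 1
= 14:81

14:81


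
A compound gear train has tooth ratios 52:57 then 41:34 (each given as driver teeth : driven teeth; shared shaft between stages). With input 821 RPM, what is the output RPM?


Stage 1: RPM_B = RPM_A × t_A/t_B = 821 × 52/57 = 42692/57 ≈ 748.98
B and C share a shaft → RPM_C = RPM_B
Stage 2: RPM_D = RPM_C × t_C/t_D = RPM_A × (t_A×t_C)/(t_B×t_D)
Overall ratio = (52×41)/(57×34) = 2132/1938
RPM_D = 821 × 2132/1938 = 1750372/1938
≈ 903.18 RPM

903.18 RPM


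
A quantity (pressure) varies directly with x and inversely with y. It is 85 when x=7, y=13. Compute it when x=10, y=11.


z = k·x/y
Solve for k using the known point: k = z·y/x = 85×13/7 = 1105/7 ≈ 157.8571
Now evaluate at x=10, y=11:
z = k × 10 / 11 = (1105 × 10) / (7 × 11) = 11050/77
≈ 143.5065

143.5065


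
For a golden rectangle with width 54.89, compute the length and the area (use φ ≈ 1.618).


φ = (1 + √5) / 2 ≈ 1.618
Length = width × φ = 54.89 × 1.618 = 88.81202
≈ 88.81
Area = width × length = 54.89 × 88.81202 = 4874.8917778 ≈ 4874.89
= Length: 88.81, Area: 4874.89

Length: 88.81, Area: 4874.89


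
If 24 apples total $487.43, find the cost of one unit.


Unit rate = total / quantity
= 487.43 / 24
= $20.31 per unit

$20.31 per unit


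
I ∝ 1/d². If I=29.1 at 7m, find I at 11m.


I₁d₁² = I₂d₂²
I₂ = I₁ × (d₁/d₂)²
= 29.1 × (7/11)²
= 29.1 × 49/121
= 1425.9/121
≈ 11.7843

11.7843


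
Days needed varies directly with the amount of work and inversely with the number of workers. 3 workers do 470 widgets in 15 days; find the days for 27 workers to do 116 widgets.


Days ∝ work / workers, so d₂ = d₁ × (m₁/m₂) × (w₂/w₁)
Workers factor (inverse): 3/27 ≈ 0.1111
Work factor (direct): 116/470 ≈ 0.2468
d₂ = 15 × 3/27 × 116/470 = (15 × 3 × 116) / (27 × 470) = 5220/12690
≈ 0.41 days

0.41 days


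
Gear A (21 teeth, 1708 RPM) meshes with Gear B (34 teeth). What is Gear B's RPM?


Gear ratio = 21:34 = 21:34
RPM_B = RPM_A × (teeth_A / teeth_B)
= 1708 × (21/34)
= 1054.9 RPM

1054.9 RPM


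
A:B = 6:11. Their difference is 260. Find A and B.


Let A = 6k, B = 11k.
11k - 6k = 260
5k = 260 → k = 260/5 = 52
A = 6×52 = 312, B = 11×52 = 572
= A = 312, B = 572

A = 312, B = 572
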